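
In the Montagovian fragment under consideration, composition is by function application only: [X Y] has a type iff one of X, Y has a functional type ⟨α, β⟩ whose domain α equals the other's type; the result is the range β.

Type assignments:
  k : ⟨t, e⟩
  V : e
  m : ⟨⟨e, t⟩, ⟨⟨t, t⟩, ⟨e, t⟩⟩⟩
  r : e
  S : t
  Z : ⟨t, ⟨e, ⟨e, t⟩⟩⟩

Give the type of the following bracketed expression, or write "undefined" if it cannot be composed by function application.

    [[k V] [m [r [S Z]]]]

undefined

[k V]: ⟨t, e⟩ with e — neither is a function whose domain matches the other; composition fails here.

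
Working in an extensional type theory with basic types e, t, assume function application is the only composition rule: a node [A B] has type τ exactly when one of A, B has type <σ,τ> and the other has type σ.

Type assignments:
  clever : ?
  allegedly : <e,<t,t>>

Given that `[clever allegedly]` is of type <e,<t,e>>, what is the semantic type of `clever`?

<<e,<t,t>>,<e,<t,e>>>

[clever allegedly] is required to be <e,<t,e>>. allegedly : <e,<t,t>> cannot yield <e,<t,e>> as functor, so clever : <<e,<t,t>>,<e,<t,e>>>.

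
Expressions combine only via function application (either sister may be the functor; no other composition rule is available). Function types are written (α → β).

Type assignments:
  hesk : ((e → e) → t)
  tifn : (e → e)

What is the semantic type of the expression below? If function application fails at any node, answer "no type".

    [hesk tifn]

t

At [hesk tifn], hesk : ((e → e) → t) takes tifn : (e → e), giving t.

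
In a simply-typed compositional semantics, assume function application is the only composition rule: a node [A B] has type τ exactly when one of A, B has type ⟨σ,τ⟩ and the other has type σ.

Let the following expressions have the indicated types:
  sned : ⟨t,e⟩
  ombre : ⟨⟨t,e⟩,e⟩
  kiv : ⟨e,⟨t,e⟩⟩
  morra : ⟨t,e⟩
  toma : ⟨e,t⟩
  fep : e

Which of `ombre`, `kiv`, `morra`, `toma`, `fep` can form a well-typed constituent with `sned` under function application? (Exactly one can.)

ombre — combines: ombre : ⟨⟨t,e⟩,e⟩ takes sned : ⟨t,e⟩ as argument, giving e.
kiv : ⟨e,⟨t,e⟩⟩ — sned needs t; kiv needs e; neither fits.
morra : ⟨t,e⟩ — sned needs t; morra needs t; neither fits.
toma : ⟨e,t⟩ — sned needs t; toma needs e; neither fits.
fep : e — sned needs t; fep needs nothing (atomic); neither fits.

ombre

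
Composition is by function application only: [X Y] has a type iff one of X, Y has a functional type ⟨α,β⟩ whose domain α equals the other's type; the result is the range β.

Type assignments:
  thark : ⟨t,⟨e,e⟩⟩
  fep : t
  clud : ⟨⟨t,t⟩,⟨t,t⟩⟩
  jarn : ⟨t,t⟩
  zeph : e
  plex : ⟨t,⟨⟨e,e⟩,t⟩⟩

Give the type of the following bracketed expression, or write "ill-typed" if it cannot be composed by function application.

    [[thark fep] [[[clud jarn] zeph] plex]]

ill-typed

At [thark fep], thark : ⟨t,⟨e,e⟩⟩ takes fep : t, giving ⟨e,e⟩.
At [clud jarn], clud : ⟨⟨t,t⟩,⟨t,t⟩⟩ takes jarn : ⟨t,t⟩, giving ⟨t,t⟩.
At [[clud jarn] zeph]: neither ⟨t,t⟩ nor e can take the other as argument; the node is ill-typed.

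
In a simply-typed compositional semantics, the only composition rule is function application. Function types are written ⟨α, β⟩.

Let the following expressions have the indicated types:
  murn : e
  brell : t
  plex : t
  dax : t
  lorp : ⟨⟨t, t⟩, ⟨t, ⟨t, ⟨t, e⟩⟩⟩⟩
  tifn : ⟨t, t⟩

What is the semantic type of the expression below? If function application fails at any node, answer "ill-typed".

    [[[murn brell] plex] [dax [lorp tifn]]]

ill-typed

[murn brell]: e and t cannot combine by function application — type clash.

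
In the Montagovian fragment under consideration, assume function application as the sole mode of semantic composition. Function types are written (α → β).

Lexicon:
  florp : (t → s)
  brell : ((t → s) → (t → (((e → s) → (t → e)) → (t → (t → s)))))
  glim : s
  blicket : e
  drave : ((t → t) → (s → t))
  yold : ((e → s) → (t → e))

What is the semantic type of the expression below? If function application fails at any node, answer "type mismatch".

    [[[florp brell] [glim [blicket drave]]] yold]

type mismatch

[florp brell]: functor brell : ((t → s) → (t → (((e → s) → (t → e)) → (t → (t → s))))), argument florp : (t → s); result (t → (((e → s) → (t → e)) → (t → (t → s)))).
At [blicket drave]: neither e nor ((t → t) → (s → t)) can take the other as argument; the node is ill-typed.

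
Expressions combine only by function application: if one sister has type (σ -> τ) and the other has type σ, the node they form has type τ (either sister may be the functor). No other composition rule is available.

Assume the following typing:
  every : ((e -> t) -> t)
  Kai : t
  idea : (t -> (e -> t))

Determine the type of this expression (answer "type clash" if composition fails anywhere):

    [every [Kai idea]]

t

[Kai idea]: functor idea : (t -> (e -> t)), argument Kai : t; result (e -> t).
[every [Kai idea]]: functor every : ((e -> t) -> t), argument [Kai idea] : (e -> t); result t.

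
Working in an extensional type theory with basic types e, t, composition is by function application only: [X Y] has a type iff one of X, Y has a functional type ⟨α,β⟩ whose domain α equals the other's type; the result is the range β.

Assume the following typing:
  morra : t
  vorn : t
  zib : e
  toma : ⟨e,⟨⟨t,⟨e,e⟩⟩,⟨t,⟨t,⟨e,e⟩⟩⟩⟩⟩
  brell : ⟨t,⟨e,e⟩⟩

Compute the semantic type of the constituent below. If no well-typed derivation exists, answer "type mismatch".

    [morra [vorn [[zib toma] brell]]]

[zib toma]: ⟨e,⟨⟨t,⟨e,e⟩⟩,⟨t,⟨t,⟨e,e⟩⟩⟩⟩⟩ applied to e yields ⟨⟨t,⟨e,e⟩⟩,⟨t,⟨t,⟨e,e⟩⟩⟩⟩.
[[zib toma] brell]: ⟨⟨t,⟨e,e⟩⟩,⟨t,⟨t,⟨e,e⟩⟩⟩⟩ applied to ⟨t,⟨e,e⟩⟩ yields ⟨t,⟨t,⟨e,e⟩⟩⟩.
[vorn [[zib toma] brell]]: ⟨t,⟨t,⟨e,e⟩⟩⟩ applied to t yields ⟨t,⟨e,e⟩⟩.
[morra [vorn [[zib toma] brell]]]: ⟨t,⟨e,e⟩⟩ applied to t yields ⟨e,e⟩.

⟨e,e⟩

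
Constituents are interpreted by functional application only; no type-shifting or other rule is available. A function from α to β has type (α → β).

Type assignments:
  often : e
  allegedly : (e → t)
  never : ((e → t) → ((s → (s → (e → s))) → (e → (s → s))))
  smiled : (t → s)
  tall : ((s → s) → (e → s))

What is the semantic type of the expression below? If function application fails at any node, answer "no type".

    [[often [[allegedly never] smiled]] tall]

no type

[allegedly never]: ((e → t) → ((s → (s → (e → s))) → (e → (s → s)))) applied to (e → t) yields ((s → (s → (e → s))) → (e → (s → s))).
[[allegedly never] smiled]: ((s → (s → (e → s))) → (e → (s → s))) with (t → s) — neither is a function whose domain matches the other; composition fails here.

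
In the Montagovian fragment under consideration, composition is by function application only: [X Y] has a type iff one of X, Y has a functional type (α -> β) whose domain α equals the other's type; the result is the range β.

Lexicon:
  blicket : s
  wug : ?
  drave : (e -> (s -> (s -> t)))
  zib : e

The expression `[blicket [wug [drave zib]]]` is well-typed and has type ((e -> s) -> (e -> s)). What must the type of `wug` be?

[blicket [wug [drave zib]]] is required to be ((e -> s) -> (e -> s)). blicket : s cannot yield ((e -> s) -> (e -> s)) as functor, so [wug [drave zib]] : (s -> ((e -> s) -> (e -> s))).
[wug [drave zib]] is required to be (s -> ((e -> s) -> (e -> s))). [drave zib] : (s -> (s -> t)) cannot yield (s -> ((e -> s) -> (e -> s))) as functor, so wug : ((s -> (s -> t)) -> (s -> ((e -> s) -> (e -> s)))).

((s -> (s -> t)) -> (s -> ((e -> s) -> (e -> s))))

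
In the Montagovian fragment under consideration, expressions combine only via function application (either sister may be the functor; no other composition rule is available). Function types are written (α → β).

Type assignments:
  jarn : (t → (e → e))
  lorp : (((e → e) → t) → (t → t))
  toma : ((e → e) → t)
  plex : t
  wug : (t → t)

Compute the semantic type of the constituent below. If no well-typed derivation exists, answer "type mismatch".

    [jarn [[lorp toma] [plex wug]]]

[lorp toma]: (((e → e) → t) → (t → t)) applied to ((e → e) → t) yields (t → t).
[plex wug]: (t → t) applied to t yields t.
[[lorp toma] [plex wug]]: (t → t) applied to t yields t.
[jarn [[lorp toma] [plex wug]]]: (t → (e → e)) applied to t yields (e → e).

(e → e)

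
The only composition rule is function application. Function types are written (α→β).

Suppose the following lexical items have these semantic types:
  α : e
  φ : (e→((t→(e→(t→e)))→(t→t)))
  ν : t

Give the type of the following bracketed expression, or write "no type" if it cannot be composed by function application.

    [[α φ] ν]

[α φ]: φ is (e→((t→(e→(t→e)))→(t→t))), α is e; result ((t→(e→(t→e)))→(t→t)).
[[α φ] ν]: ((t→(e→(t→e)))→(t→t)) and t cannot combine by function application — type clash.

no type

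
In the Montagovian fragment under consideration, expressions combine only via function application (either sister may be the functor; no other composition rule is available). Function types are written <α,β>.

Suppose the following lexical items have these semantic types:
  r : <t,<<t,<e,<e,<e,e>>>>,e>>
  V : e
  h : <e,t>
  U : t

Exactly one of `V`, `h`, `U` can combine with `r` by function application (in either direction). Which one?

V : e — no; r wants t, and V wants nothing (atomic).
h : <e,t> — no; r wants t, and h wants e.
U — combines: r : <t,<<t,<e,<e,<e,e>>>>,e>> takes U : t as argument, giving <<t,<e,<e,<e,e>>>>,e>.

U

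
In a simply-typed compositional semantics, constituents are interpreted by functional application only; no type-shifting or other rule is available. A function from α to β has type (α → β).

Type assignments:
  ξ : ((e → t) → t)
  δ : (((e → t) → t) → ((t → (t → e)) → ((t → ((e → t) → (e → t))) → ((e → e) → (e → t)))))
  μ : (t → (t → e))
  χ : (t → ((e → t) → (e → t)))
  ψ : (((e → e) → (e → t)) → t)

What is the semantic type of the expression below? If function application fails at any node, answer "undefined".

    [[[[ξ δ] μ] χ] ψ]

t

[ξ δ]: (((e → t) → t) → ((t → (t → e)) → ((t → ((e → t) → (e → t))) → ((e → e) → (e → t))))) applied to ((e → t) → t) yields ((t → (t → e)) → ((t → ((e → t) → (e → t))) → ((e → e) → (e → t)))).
[[ξ δ] μ]: ((t → (t → e)) → ((t → ((e → t) → (e → t))) → ((e → e) → (e → t)))) applied to (t → (t → e)) yields ((t → ((e → t) → (e → t))) → ((e → e) → (e → t))).
[[[ξ δ] μ] χ]: ((t → ((e → t) → (e → t))) → ((e → e) → (e → t))) applied to (t → ((e → t) → (e → t))) yields ((e → e) → (e → t)).
[[[[ξ δ] μ] χ] ψ]: (((e → e) → (e → t)) → t) applied to ((e → e) → (e → t)) yields t.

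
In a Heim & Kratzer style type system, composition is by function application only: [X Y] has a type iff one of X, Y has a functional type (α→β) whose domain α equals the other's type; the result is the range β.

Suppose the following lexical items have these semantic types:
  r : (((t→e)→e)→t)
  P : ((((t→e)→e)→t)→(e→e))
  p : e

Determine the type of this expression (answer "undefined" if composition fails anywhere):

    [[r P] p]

e

At [r P], P : ((((t→e)→e)→t)→(e→e)) takes r : (((t→e)→e)→t), giving (e→e).
At [[r P] p], [r P] : (e→e) takes p : e, giving e.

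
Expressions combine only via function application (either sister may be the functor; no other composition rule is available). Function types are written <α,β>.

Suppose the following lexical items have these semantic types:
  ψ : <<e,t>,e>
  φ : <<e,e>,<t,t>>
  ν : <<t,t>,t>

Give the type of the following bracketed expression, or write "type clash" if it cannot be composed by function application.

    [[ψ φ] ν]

type clash

[ψ φ]: <<e,t>,e> and <<e,e>,<t,t>> cannot combine by function application — type clash.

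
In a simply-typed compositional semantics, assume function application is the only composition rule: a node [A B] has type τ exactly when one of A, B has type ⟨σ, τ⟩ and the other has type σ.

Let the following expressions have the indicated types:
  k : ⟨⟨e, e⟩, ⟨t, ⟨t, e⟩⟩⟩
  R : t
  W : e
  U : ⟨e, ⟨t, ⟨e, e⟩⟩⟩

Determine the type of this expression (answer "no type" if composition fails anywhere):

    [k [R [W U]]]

⟨t, ⟨t, e⟩⟩

[W U]: ⟨e, ⟨t, ⟨e, e⟩⟩⟩ applied to e yields ⟨t, ⟨e, e⟩⟩.
[R [W U]]: ⟨t, ⟨e, e⟩⟩ applied to t yields ⟨e, e⟩.
[k [R [W U]]]: ⟨⟨e, e⟩, ⟨t, ⟨t, e⟩⟩⟩ applied to ⟨e, e⟩ yields ⟨t, ⟨t, e⟩⟩.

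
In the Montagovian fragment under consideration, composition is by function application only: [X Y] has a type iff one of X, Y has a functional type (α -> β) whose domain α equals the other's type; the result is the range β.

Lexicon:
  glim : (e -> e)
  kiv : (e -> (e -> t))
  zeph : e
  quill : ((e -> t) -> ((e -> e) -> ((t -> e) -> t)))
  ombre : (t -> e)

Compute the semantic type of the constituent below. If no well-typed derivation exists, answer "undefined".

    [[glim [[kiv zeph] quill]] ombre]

At [kiv zeph], kiv : (e -> (e -> t)) takes zeph : e, giving (e -> t).
At [[kiv zeph] quill], quill : ((e -> t) -> ((e -> e) -> ((t -> e) -> t))) takes [kiv zeph] : (e -> t), giving ((e -> e) -> ((t -> e) -> t)).
At [glim [[kiv zeph] quill]], [[kiv zeph] quill] : ((e -> e) -> ((t -> e) -> t)) takes glim : (e -> e), giving ((t -> e) -> t).
At [[glim [[kiv zeph] quill]] ombre], [glim [[kiv zeph] quill]] : ((t -> e) -> t) takes ombre : (t -> e), giving t.

t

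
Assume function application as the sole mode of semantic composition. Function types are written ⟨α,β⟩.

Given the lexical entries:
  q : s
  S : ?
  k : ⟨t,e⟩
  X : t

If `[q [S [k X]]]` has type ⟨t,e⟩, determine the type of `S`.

[q [S [k X]]] must have type ⟨t,e⟩. The sister q has type s; that is not a function onto ⟨t,e⟩, so [S [k X]] must be the functor, of type ⟨s,⟨t,e⟩⟩.
[S [k X]] must have type ⟨s,⟨t,e⟩⟩. The sister [k X] has type e; that is not a function onto ⟨s,⟨t,e⟩⟩, so S must be the functor, of type ⟨e,⟨s,⟨t,e⟩⟩⟩.

⟨e,⟨s,⟨t,e⟩⟩⟩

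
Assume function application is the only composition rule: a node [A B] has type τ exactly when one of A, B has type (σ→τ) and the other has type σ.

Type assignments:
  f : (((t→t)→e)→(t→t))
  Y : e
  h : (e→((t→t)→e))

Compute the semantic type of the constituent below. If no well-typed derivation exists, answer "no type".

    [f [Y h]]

At [Y h], h : (e→((t→t)→e)) takes Y : e, giving ((t→t)→e).
At [f [Y h]], f : (((t→t)→e)→(t→t)) takes [Y h] : ((t→t)→e), giving (t→t).

(t→t)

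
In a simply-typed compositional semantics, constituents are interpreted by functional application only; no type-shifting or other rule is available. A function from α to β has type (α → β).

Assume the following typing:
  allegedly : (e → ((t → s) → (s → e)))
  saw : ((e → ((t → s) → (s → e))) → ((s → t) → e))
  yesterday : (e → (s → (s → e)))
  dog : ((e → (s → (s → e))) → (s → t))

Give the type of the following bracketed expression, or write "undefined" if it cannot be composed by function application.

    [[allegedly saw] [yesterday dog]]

e

[allegedly saw] — saw of type ((e → ((t → s) → (s → e))) → ((s → t) → e)) combines with allegedly of type (e → ((t → s) → (s → e))): type ((s → t) → e).
[yesterday dog] — dog of type ((e → (s → (s → e))) → (s → t)) combines with yesterday of type (e → (s → (s → e))): type (s → t).
[[allegedly saw] [yesterday dog]] — [allegedly saw] of type ((s → t) → e) combines with [yesterday dog] of type (s → t): type e.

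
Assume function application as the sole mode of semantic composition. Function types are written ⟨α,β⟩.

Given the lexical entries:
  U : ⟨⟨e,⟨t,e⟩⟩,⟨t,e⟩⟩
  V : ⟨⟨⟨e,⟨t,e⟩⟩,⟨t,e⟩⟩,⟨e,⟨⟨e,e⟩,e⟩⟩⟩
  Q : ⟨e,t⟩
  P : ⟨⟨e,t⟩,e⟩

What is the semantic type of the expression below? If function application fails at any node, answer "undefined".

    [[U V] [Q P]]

⟨⟨e,e⟩,e⟩

[U V]: ⟨⟨⟨e,⟨t,e⟩⟩,⟨t,e⟩⟩,⟨e,⟨⟨e,e⟩,e⟩⟩⟩ applied to ⟨⟨e,⟨t,e⟩⟩,⟨t,e⟩⟩ yields ⟨e,⟨⟨e,e⟩,e⟩⟩.
[Q P]: ⟨⟨e,t⟩,e⟩ applied to ⟨e,t⟩ yields e.
[[U V] [Q P]]: ⟨e,⟨⟨e,e⟩,e⟩⟩ applied to e yields ⟨⟨e,e⟩,e⟩.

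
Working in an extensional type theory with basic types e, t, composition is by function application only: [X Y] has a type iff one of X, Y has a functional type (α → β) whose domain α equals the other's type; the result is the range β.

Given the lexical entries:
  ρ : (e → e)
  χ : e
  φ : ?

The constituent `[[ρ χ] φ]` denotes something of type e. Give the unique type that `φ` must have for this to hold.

For [[ρ χ] φ] to have type e with [ρ χ] of type e, φ must be the function: φ : (e → e).

(e → e)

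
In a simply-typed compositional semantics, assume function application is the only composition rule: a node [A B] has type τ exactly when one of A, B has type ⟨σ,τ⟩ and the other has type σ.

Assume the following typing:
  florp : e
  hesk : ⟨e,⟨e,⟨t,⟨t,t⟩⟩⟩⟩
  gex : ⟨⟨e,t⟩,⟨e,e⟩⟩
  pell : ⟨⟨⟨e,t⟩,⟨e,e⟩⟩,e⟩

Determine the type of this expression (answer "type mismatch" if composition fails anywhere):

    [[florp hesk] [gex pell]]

⟨t,⟨t,t⟩⟩

[florp hesk]: hesk is ⟨e,⟨e,⟨t,⟨t,t⟩⟩⟩⟩, florp is e; result ⟨e,⟨t,⟨t,t⟩⟩⟩.
[gex pell]: pell is ⟨⟨⟨e,t⟩,⟨e,e⟩⟩,e⟩, gex is ⟨⟨e,t⟩,⟨e,e⟩⟩; result e.
[[florp hesk] [gex pell]]: [florp hesk] is ⟨e,⟨t,⟨t,t⟩⟩⟩, [gex pell] is e; result ⟨t,⟨t,t⟩⟩.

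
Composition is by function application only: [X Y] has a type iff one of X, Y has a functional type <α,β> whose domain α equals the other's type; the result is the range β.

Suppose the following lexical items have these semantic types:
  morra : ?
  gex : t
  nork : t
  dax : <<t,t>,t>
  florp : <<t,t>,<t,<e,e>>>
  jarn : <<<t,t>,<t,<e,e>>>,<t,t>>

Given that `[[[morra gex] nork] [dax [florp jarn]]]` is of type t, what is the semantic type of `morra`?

For [[[morra gex] nork] [dax [florp jarn]]] to have type t with [dax [florp jarn]] of type t, [[morra gex] nork] must be the function: [[morra gex] nork] : <t,t>.
For [[morra gex] nork] to have type <t,t> with nork of type t, [morra gex] must be the function: [morra gex] : <t,<t,t>>.
For [morra gex] to have type <t,<t,t>> with gex of type t, morra must be the function: morra : <t,<t,<t,t>>>.

<t,<t,<t,t>>>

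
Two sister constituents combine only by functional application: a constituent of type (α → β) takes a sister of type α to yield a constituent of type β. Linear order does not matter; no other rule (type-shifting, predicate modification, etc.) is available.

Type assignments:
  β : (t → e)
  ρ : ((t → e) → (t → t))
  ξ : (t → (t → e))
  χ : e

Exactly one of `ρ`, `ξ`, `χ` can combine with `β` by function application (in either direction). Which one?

ρ

ρ — combines: ρ : ((t → e) → (t → t)) takes β : (t → e) as argument, giving (t → t).
ξ : (t → (t → e)) — β needs t; ξ needs t; neither fits.
χ : e — β needs t; χ needs nothing (atomic); neither fits.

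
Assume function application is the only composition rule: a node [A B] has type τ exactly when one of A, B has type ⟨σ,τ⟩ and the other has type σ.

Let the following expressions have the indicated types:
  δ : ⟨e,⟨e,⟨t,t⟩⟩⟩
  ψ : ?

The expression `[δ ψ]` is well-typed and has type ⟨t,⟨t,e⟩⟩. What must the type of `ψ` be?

[δ ψ] is required to be ⟨t,⟨t,e⟩⟩. δ : ⟨e,⟨e,⟨t,t⟩⟩⟩ cannot yield ⟨t,⟨t,e⟩⟩ as functor, so ψ : ⟨⟨e,⟨e,⟨t,t⟩⟩⟩,⟨t,⟨t,e⟩⟩⟩.

⟨⟨e,⟨e,⟨t,t⟩⟩⟩,⟨t,⟨t,e⟩⟩⟩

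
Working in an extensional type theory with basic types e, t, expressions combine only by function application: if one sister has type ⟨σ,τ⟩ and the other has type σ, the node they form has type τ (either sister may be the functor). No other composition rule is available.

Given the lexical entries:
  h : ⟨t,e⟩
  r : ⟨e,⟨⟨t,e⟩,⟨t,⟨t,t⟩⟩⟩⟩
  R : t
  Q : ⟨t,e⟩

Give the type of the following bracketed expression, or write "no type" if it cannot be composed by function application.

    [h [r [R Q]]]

[R Q]: ⟨t,e⟩ applied to t yields e.
[r [R Q]]: ⟨e,⟨⟨t,e⟩,⟨t,⟨t,t⟩⟩⟩⟩ applied to e yields ⟨⟨t,e⟩,⟨t,⟨t,t⟩⟩⟩.
[h [r [R Q]]]: ⟨⟨t,e⟩,⟨t,⟨t,t⟩⟩⟩ applied to ⟨t,e⟩ yields ⟨t,⟨t,t⟩⟩.

⟨t,⟨t,t⟩⟩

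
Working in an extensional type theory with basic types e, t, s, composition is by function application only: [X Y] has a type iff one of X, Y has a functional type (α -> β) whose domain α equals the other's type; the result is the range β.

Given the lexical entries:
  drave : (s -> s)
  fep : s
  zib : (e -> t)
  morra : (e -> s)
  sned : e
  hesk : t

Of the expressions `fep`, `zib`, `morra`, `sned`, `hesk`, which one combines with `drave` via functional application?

fep — combines: drave : (s -> s) takes fep : s as argument, giving s.
zib : (e -> t) — does not combine with drave.
morra : (e -> s) — does not combine with drave.
sned : e — does not combine with drave.
hesk : t — does not combine with drave.

fep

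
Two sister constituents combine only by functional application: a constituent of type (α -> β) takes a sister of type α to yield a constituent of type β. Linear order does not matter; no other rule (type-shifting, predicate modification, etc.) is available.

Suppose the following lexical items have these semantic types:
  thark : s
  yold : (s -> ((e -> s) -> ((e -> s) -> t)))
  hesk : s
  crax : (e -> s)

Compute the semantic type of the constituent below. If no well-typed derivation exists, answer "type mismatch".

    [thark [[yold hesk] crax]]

type mismatch

[yold hesk]: (s -> ((e -> s) -> ((e -> s) -> t))) applied to s yields ((e -> s) -> ((e -> s) -> t)).
[[yold hesk] crax]: ((e -> s) -> ((e -> s) -> t)) applied to (e -> s) yields ((e -> s) -> t).
At [thark [[yold hesk] crax]]: neither s nor ((e -> s) -> t) can take the other as argument; the node is ill-typed.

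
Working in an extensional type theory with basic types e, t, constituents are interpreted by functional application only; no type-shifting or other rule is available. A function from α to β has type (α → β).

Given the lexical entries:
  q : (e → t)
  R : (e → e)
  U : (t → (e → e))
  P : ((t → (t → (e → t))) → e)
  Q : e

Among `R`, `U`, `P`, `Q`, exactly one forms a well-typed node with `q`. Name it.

Q

R : (e → e) — no; q wants e, and R wants e.
U : (t → (e → e)) — no; q wants e, and U wants t.
P : ((t → (t → (e → t))) → e) — no; q wants e, and P wants (t → (t → (e → t))).
Q — combines: q : (e → t) takes Q : e as argument, giving t.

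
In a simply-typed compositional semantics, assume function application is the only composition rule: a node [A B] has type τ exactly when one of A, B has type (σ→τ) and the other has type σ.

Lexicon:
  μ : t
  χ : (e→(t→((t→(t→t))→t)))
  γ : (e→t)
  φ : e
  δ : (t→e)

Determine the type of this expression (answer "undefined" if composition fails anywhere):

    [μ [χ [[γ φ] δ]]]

((t→(t→t))→t)

[γ φ] — γ of type (e→t) combines with φ of type e: type t.
[[γ φ] δ] — δ of type (t→e) combines with [γ φ] of type t: type e.
[χ [[γ φ] δ]] — χ of type (e→(t→((t→(t→t))→t))) combines with [[γ φ] δ] of type e: type (t→((t→(t→t))→t)).
[μ [χ [[γ φ] δ]]] — [χ [[γ φ] δ]] of type (t→((t→(t→t))→t)) combines with μ of type t: type ((t→(t→t))→t).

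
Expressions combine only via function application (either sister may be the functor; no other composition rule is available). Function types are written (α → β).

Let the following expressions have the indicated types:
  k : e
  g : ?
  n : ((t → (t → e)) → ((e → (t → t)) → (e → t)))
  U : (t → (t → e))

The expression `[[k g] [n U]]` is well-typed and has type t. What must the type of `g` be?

(e → (((e → (t → t)) → (e → t)) → t))

[[k g] [n U]] must have type t. The sister [n U] has type ((e → (t → t)) → (e → t)); that is not a function onto t, so [k g] must be the functor, of type (((e → (t → t)) → (e → t)) → t).
[k g] must have type (((e → (t → t)) → (e → t)) → t). The sister k has type e; that is not a function onto (((e → (t → t)) → (e → t)) → t), so g must be the functor, of type (e → (((e → (t → t)) → (e → t)) → t)).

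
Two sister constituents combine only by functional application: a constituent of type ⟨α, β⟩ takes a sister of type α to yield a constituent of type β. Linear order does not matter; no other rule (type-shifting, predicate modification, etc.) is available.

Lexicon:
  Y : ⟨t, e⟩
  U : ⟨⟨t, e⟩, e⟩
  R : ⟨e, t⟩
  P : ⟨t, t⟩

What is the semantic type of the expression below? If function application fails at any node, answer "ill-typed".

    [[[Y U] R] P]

[Y U]: U is ⟨⟨t, e⟩, e⟩, Y is ⟨t, e⟩; result e.
[[Y U] R]: R is ⟨e, t⟩, [Y U] is e; result t.
[[[Y U] R] P]: P is ⟨t, t⟩, [[Y U] R] is t; result t.

t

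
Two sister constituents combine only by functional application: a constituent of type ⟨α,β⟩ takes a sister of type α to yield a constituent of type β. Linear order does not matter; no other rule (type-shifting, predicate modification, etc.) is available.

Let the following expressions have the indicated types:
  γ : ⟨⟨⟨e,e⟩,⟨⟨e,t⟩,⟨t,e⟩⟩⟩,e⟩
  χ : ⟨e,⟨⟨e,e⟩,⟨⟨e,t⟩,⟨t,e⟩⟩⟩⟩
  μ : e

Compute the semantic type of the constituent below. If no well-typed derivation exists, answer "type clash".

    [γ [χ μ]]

e

[χ μ] — χ of type ⟨e,⟨⟨e,e⟩,⟨⟨e,t⟩,⟨t,e⟩⟩⟩⟩ combines with μ of type e: type ⟨⟨e,e⟩,⟨⟨e,t⟩,⟨t,e⟩⟩⟩.
[γ [χ μ]] — γ of type ⟨⟨⟨e,e⟩,⟨⟨e,t⟩,⟨t,e⟩⟩⟩,e⟩ combines with [χ μ] of type ⟨⟨e,e⟩,⟨⟨e,t⟩,⟨t,e⟩⟩⟩: type e.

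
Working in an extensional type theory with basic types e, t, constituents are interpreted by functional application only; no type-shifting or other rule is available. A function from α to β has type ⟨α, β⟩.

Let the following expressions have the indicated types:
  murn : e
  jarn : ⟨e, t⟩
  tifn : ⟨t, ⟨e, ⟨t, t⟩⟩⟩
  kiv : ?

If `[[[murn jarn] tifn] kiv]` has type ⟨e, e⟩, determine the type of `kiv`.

⟨⟨e, ⟨t, t⟩⟩, ⟨e, e⟩⟩

For [[[murn jarn] tifn] kiv] to have type ⟨e, e⟩ with [[murn jarn] tifn] of type ⟨e, ⟨t, t⟩⟩, kiv must be the function: kiv : ⟨⟨e, ⟨t, t⟩⟩, ⟨e, e⟩⟩.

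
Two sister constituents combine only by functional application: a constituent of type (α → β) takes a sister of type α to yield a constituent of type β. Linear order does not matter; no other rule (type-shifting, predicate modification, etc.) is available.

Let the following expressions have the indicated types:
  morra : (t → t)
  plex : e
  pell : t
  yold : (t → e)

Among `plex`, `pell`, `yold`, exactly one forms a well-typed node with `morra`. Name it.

plex : e — does not combine with morra.
pell — combines: morra : (t → t) takes pell : t as argument, giving t.
yold : (t → e) — does not combine with morra.

pell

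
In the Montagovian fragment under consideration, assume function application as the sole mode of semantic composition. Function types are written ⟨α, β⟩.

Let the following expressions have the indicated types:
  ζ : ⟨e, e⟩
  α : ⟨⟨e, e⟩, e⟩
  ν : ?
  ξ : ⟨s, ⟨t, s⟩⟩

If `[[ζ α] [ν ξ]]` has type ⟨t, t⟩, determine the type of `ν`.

At [[ζ α] [ν ξ]] (required: ⟨t, t⟩): [ζ α] is e, which is not a function with range ⟨t, t⟩; hence [ν ξ] is the functor — type ⟨e, ⟨t, t⟩⟩.
At [ν ξ] (required: ⟨e, ⟨t, t⟩⟩): ξ is ⟨s, ⟨t, s⟩⟩, which is not a function with range ⟨e, ⟨t, t⟩⟩; hence ν is the functor — type ⟨⟨s, ⟨t, s⟩⟩, ⟨e, ⟨t, t⟩⟩⟩.

⟨⟨s, ⟨t, s⟩⟩, ⟨e, ⟨t, t⟩⟩⟩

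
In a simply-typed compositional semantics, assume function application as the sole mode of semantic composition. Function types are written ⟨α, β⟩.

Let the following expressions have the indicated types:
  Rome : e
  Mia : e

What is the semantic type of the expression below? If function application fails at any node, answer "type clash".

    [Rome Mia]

type clash

At [Rome Mia]: neither e nor e can take the other as argument; the node is ill-typed.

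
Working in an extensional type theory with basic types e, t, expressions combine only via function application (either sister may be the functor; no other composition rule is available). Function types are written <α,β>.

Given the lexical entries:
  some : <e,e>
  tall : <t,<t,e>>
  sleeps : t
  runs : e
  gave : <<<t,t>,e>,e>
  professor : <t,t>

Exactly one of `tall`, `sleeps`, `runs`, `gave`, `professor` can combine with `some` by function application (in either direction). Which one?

runs

tall : <t,<t,e>> — no; some wants e, and tall wants t.
sleeps : t — no; some wants e, and sleeps wants nothing (atomic).
runs — combines: some : <e,e> takes runs : e as argument, giving e.
gave : <<<t,t>,e>,e> — no; some wants e, and gave wants <<t,t>,e>.
professor : <t,t> — no; some wants e, and professor wants t.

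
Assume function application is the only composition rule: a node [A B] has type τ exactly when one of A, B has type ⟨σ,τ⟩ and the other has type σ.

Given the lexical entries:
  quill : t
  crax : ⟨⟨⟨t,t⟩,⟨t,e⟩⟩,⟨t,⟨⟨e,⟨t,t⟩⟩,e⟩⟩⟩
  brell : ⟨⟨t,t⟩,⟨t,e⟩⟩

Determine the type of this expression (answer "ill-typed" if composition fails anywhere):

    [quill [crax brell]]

⟨⟨e,⟨t,t⟩⟩,e⟩

At [crax brell], crax : ⟨⟨⟨t,t⟩,⟨t,e⟩⟩,⟨t,⟨⟨e,⟨t,t⟩⟩,e⟩⟩⟩ takes brell : ⟨⟨t,t⟩,⟨t,e⟩⟩, giving ⟨t,⟨⟨e,⟨t,t⟩⟩,e⟩⟩.
At [quill [crax brell]], [crax brell] : ⟨t,⟨⟨e,⟨t,t⟩⟩,e⟩⟩ takes quill : t, giving ⟨⟨e,⟨t,t⟩⟩,e⟩.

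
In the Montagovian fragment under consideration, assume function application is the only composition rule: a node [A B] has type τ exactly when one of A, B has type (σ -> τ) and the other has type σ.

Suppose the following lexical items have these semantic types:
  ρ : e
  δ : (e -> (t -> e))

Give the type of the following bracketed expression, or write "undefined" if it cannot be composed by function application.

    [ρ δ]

[ρ δ]: functor δ : (e -> (t -> e)), argument ρ : e; result (t -> e).

(t -> e)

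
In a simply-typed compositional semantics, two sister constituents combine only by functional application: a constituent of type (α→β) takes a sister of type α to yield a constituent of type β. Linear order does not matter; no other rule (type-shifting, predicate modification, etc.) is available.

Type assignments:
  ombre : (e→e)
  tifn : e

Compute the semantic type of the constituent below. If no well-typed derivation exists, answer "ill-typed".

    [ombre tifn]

[ombre tifn]: ombre is (e→e), tifn is e; result e.

e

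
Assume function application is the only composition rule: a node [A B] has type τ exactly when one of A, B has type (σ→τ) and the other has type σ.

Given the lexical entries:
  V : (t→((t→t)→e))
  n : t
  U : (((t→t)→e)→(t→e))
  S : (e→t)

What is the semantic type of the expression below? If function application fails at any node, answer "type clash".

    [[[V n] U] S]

[V n]: (t→((t→t)→e)) applied to t yields ((t→t)→e).
[[V n] U]: (((t→t)→e)→(t→e)) applied to ((t→t)→e) yields (t→e).
[[[V n] U] S]: (t→e) with (e→t) — neither is a function whose domain matches the other; composition fails here.

type clash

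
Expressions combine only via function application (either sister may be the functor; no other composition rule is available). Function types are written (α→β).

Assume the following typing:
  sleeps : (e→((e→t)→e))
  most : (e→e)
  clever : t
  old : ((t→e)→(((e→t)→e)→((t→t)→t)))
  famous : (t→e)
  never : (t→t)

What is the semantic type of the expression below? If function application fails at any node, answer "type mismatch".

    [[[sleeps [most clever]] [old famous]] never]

[most clever]: (e→e) and t cannot combine by function application — type clash.

type mismatch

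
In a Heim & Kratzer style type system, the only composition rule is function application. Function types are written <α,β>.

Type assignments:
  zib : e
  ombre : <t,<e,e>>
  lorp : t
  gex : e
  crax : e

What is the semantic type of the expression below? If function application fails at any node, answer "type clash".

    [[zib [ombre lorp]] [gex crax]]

type clash

[ombre lorp]: ombre is <t,<e,e>>, lorp is t; result <e,e>.
[zib [ombre lorp]]: [ombre lorp] is <e,e>, zib is e; result e.
[gex crax]: e with e — neither is a function whose domain matches the other; composition fails here.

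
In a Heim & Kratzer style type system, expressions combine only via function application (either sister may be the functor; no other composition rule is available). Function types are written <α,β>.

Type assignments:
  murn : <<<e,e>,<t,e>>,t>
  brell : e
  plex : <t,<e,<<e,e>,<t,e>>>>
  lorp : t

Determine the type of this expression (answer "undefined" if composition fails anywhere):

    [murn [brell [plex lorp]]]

[plex lorp] — plex of type <t,<e,<<e,e>,<t,e>>>> combines with lorp of type t: type <e,<<e,e>,<t,e>>>.
[brell [plex lorp]] — [plex lorp] of type <e,<<e,e>,<t,e>>> combines with brell of type e: type <<e,e>,<t,e>>.
[murn [brell [plex lorp]]] — murn of type <<<e,e>,<t,e>>,t> combines with [brell [plex lorp]] of type <<e,e>,<t,e>>: type t.

t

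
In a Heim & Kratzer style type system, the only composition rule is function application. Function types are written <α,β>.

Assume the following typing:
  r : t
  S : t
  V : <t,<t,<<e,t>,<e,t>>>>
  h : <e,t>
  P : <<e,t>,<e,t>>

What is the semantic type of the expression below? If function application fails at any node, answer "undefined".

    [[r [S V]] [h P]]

[S V]: <t,<t,<<e,t>,<e,t>>>> applied to t yields <t,<<e,t>,<e,t>>>.
[r [S V]]: <t,<<e,t>,<e,t>>> applied to t yields <<e,t>,<e,t>>.
[h P]: <<e,t>,<e,t>> applied to <e,t> yields <e,t>.
[[r [S V]] [h P]]: <<e,t>,<e,t>> applied to <e,t> yields <e,t>.

<e,t>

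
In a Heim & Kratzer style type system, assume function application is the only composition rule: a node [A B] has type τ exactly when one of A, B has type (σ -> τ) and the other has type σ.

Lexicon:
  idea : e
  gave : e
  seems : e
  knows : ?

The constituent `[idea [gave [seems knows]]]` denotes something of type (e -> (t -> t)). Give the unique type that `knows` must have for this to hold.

At [idea [gave [seems knows]]] (required: (e -> (t -> t))): idea is e, which is not a function with range (e -> (t -> t)); hence [gave [seems knows]] is the functor — type (e -> (e -> (t -> t))).
At [gave [seems knows]] (required: (e -> (e -> (t -> t)))): gave is e, which is not a function with range (e -> (e -> (t -> t))); hence [seems knows] is the functor — type (e -> (e -> (e -> (t -> t)))).
At [seems knows] (required: (e -> (e -> (e -> (t -> t))))): seems is e, which is not a function with range (e -> (e -> (e -> (t -> t)))); hence knows is the functor — type (e -> (e -> (e -> (e -> (t -> t))))).

(e -> (e -> (e -> (e -> (t -> t)))))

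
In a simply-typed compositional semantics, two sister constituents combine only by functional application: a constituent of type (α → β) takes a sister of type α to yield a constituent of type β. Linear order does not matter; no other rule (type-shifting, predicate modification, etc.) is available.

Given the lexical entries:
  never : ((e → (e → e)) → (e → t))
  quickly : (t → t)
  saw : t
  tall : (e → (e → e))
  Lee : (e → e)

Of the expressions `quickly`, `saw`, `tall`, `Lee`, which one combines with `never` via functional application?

tall

quickly : (t → t) — neither side's domain matches the other.
saw : t — neither side's domain matches the other.
tall — combines: never : ((e → (e → e)) → (e → t)) takes tall : (e → (e → e)) as argument, giving (e → t).
Lee : (e → e) — neither side's domain matches the other.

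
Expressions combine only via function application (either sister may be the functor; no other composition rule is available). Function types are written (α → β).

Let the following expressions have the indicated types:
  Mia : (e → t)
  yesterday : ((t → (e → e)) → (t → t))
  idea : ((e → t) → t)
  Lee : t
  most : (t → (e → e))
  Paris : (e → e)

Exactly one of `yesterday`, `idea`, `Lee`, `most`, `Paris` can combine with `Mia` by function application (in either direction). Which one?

yesterday : ((t → (e → e)) → (t → t)) — Mia needs e; yesterday needs (t → (e → e)); neither fits.
idea — combines: idea : ((e → t) → t) takes Mia : (e → t) as argument, giving t.
Lee : t — Mia needs e; Lee needs nothing (atomic); neither fits.
most : (t → (e → e)) — Mia needs e; most needs t; neither fits.
Paris : (e → e) — Mia needs e; Paris needs e; neither fits.

idea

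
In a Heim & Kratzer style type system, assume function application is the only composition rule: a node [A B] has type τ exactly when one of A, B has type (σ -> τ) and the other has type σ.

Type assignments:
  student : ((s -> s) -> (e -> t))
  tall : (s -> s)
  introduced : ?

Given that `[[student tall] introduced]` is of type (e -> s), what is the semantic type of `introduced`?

((e -> t) -> (e -> s))

At [[student tall] introduced] (required: (e -> s)): [student tall] is (e -> t), which is not a function with range (e -> s); hence introduced is the functor — type ((e -> t) -> (e -> s)).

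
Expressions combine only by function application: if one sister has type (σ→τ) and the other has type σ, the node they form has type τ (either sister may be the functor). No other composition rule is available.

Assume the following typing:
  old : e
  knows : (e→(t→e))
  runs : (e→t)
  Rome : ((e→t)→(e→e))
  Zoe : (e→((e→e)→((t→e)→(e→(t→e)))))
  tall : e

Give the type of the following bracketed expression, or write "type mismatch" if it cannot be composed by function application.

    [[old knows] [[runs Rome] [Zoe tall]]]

(e→(t→e))

[old knows]: (e→(t→e)) applied to e yields (t→e).
[runs Rome]: ((e→t)→(e→e)) applied to (e→t) yields (e→e).
[Zoe tall]: (e→((e→e)→((t→e)→(e→(t→e))))) applied to e yields ((e→e)→((t→e)→(e→(t→e)))).
[[runs Rome] [Zoe tall]]: ((e→e)→((t→e)→(e→(t→e)))) applied to (e→e) yields ((t→e)→(e→(t→e))).
[[old knows] [[runs Rome] [Zoe tall]]]: ((t→e)→(e→(t→e))) applied to (t→e) yields (e→(t→e)).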